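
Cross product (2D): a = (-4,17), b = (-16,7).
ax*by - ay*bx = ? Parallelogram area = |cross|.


cross = -4*7 - 17*(-16) = -28 + 272 = 244
Parallelogram area = |244| = 244

cross = 244, parallelogram area = 244


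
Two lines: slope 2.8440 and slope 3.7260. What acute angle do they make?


m1-m2 = -0.882
1+m1*m2 = 11.596744
tan(theta) = |-0.882/11.596744| = 0.076056
theta = arctan(|-0.882/11.596744|) = 4.3493 degrees (acute angle)

4.3493 degrees


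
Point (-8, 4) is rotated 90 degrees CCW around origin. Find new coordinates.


cos(90) = 0, sin(90) = 1
x' = -8*0 - 4*1 = -4
y' = -8*1 + 4*0 = -8

(-4, -8)


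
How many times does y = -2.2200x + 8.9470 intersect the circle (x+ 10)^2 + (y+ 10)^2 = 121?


Substitute y = -2.2200x + 8.9470: (x+ 10)^2 + (-2.2200x+8.9470+ 10)^2 = 121
Expand to Ax^2 + Bx + C = 0, where b-k = 18.947
A = 1+m^2 = 5.9284
B = 2(m(b-k) - h) = 2(-2.2200*18.947 + 10) = -64.12468
C = h^2 + (b-k)^2 - r^2 = 100 + 358.988809 - 121 = 337.988809
disc = B^2-4AC = 4111.9746 - 8014.9314 = -3902.9568
disc < 0

0 intersection points


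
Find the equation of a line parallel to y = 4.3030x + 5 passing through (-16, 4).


Parallel lines have equal slopes.
m2 = 4.3030
b2 = 4 - 4.3030*(-16) = 72.8480

y = 4.3030x + 72.8480


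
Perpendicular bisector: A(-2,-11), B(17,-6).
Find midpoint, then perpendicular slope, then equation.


Midpoint = (7.5, -8.5)
Slope of AB = dy/dx = 5/19 = 0.2632
Perp slope = -dx/dy = -19/5 = -3.8000
b = My - (perp slope)*Mx = -8.5 + (19*7.5)/5 = -8.5 + 28.5000 = 20.0000

y = -3.8000x + 20.0000


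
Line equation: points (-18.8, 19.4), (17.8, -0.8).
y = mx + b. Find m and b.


m = (-20.2)/(36.6) = -0.5519
b = y1 - m*x1 = 19.4 - (-20.2*(-18.8))/(36.6) = 19.4 - 10.3760 = 9.0240

y = -0.5519x + 9.0240


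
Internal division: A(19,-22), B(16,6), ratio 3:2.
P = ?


Px = (3*16 + 2*19)/5 = 86/5 = 17.2000
Py = (3*6 + 2*(-22))/5 = -26/5 = -5.2000

P = (17.2000, -5.2000)


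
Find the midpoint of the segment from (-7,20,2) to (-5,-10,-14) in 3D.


Mx = (-7- 5)/2 = -6.0000
My = (20- 10)/2 = 5.0000
Mz = (2- 14)/2 = -6.0000

M = (-6.0000, 5.0000, -6.0000)


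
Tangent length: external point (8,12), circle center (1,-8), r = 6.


d = sqrt((8-1)^2 + (12+ 8)^2) = sqrt(49+400) = 21.1896
L = sqrt(449.0000 - 36) = sqrt(413.0000) = 20.3224

20.3224


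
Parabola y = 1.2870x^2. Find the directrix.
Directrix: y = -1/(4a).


a = 1.2870
1/(4a) = 0.1943
directrix: y = -0.1943 = -0.1943

y = -0.1943


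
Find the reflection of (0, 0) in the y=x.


Reflection rule for y=x: (y, x)
(0, 0) -> (0, 0)

(0, 0)


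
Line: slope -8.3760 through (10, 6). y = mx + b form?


y - 6 = -8.3760(x - 10)
y = -8.3760x + 6 + 8.3760*10
y = -8.3760x + 89.7600

y = -8.3760x + 89.7600


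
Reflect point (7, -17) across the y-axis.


Reflection rule for y-axis: (-x, y)
(7, -17) -> (-7, -17)

(-7, -17)


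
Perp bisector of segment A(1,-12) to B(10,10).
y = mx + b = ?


Midpoint = (5.5, -1)
Slope of AB = dy/dx = 22/9 = 2.4444
Perp slope = -dx/dy = -9/22 = -0.4091
b = My - (perp slope)*Mx = -1 + (9*5.5)/22 = -1 + 2.2500 = 1.2500

y = -0.4091x + 1.2500


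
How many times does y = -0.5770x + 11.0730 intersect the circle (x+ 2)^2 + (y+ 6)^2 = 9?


Substitute y = -0.5770x + 11.0730: (x+ 2)^2 + (-0.5770x+11.0730+ 6)^2 = 9
Expand to Ax^2 + Bx + C = 0, where b-k = 17.073
A = 1+m^2 = 1.332929
B = 2(m(b-k) - h) = 2(-0.5770*17.073 + 2) = -15.702242
C = h^2 + (b-k)^2 - r^2 = 4 + 291.487329 - 9 = 286.487329
disc = B^2-4AC = 246.5604 - 1527.4691 = -1280.9087
disc < 0

0 intersection points


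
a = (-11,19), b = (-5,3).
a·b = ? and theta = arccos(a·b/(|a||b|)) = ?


a·b = -11*(-5) + 19*3 = 55 + 57 = 112
|a| = sqrt(121+361) = 21.9545
|b| = sqrt(25+9) = 5.8310
cos(theta) = 112/(sqrt(482)*sqrt(34)) = 112/sqrt(16388) = 0.874893
theta = arccos(112/sqrt(16388)) = 28.9677 degrees

a·b = 112, theta = 28.9677 deg


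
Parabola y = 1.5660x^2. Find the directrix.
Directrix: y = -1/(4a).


a = 1.5660
1/(4a) = 0.1596
directrix: y = -0.1596 = -0.1596

y = -0.1596


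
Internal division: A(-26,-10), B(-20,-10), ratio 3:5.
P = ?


Px = (3*(-20) + 5*(-26))/8 = -190/8 = -23.7500
Py = (3*(-10) + 5*(-10))/8 = -80/8 = -10.0000

P = (-23.7500, -10.0000)


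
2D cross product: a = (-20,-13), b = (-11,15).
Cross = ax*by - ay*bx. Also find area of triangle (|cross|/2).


cross = -20*15 + 13*(-11) = -300 - 143 = -443
Triangle area = |-443|/2 = 443/2 = 221.5000

cross = -443, triangle area = 221.5000


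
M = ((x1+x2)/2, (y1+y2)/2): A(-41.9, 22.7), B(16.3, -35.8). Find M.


Mx = (-41.9 + 16.3)/2 = -25.6/2 = -12.8000
My = (22.7 - 35.8)/2 = -13.1/2 = -6.5500

(-12.8000, -6.5500)


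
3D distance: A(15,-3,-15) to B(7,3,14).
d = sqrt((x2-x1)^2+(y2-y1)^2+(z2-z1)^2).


dx=-8, dy=6, dz=29
d = sqrt(64+36+841) = sqrt(941) = 30.6757

30.6757


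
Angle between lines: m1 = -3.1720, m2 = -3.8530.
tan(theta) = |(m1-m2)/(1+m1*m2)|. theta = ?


m1-m2 = 0.681
1+m1*m2 = 13.221716
tan(theta) = |0.681/13.221716| = 0.051506
theta = arctan(|0.681/13.221716|) = 2.9485 degrees (acute angle)

2.9485 degrees


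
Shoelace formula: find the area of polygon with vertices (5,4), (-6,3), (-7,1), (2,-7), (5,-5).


sum(xi*y_{i+1}) = 5*3 - 6*1 - 7*(-7) + 2*(-5) + 5*4 = 68
sum(yi*x_{i+1}) = 4*(-6) + 3*(-7) + 1*2 - 7*5 - 5*5 = -103
Area = |68 + 103|/2 = 171/2 = 85.5000

85.5000 sq units


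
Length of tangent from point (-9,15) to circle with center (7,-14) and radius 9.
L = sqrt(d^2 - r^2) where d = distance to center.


d = sqrt((-9-7)^2 + (15+ 14)^2) = sqrt(256+841) = 33.1210
L = sqrt(1097.0000 - 81) = sqrt(1016.0000) = 31.8748

31.8748


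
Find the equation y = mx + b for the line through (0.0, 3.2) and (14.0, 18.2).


m = (15.0)/(14.0) = 1.0714
b = y1 - m*x1 = 3.2 - (15.0*0.0)/(14.0) = 3.2 - 0 = 3.2000

y = 1.0714x + 3.2000


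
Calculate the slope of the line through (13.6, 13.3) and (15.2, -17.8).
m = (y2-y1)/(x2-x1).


dy = -17.8 - 13.3 = -31.1
dx = 15.2 - 13.6 = 1.6
m = -31.1/1.6 = -19.4375

m = -19.4375


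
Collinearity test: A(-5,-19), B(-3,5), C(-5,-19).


-5*(5+ 19) - 3*(-19+ 19) - 5*(-19-5)
= -120 + 0 + 120 = 0

Yes, collinear (determinant = 0)


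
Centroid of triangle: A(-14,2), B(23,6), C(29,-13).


Gx = (-14+23+29)/3 = 38/3 = 12.6667
Gy = (2+6- 13)/3 = -5/3 = -1.6667

G = (12.6667, -1.6667)


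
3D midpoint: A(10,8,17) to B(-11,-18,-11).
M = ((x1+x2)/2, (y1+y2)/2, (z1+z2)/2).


Mx = (10- 11)/2 = -0.5000
My = (8- 18)/2 = -5.0000
Mz = (17- 11)/2 = 3.0000

M = (-0.5000, -5.0000, 3.0000)


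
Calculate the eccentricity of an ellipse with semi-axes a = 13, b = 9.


c = sqrt(169-81) = sqrt(88) = 9.3808
e = c/a = sqrt(88)/13 = 0.7216

e = 0.7216


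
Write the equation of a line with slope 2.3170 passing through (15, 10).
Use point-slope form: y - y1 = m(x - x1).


y - 10 = 2.3170(x - 15)
y = 2.3170x + 10 - 2.3170*15
y = 2.3170x - 24.7550

y = 2.3170x - 24.7550


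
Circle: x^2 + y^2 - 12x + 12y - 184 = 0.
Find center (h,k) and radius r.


h = -D/2 = 12/2 = 6
k = -E/2 = -12/2 = -6
r^2 = h^2 + k^2 - F = 36 + 36 + 184 = 256
r = 16

Center (6, -6), radius = 16


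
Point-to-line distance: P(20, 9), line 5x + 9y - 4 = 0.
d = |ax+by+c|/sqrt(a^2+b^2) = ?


|5*20 + 9*9 - 4| = |177| = 177
sqrt(25 + 81) = sqrt(106) = 10.2956
d = 177/sqrt(106) = 17.1918

17.1918


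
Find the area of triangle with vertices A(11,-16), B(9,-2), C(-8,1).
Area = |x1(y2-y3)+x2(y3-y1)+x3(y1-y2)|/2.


11*(-2-1) = -33
9*(1+ 16) = 153
-8*(-16+ 2) = 112
sum = 232
Area = |232|/2 = 116.0000

116.0000 sq units


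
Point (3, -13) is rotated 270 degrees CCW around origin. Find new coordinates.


cos(270) = 0, sin(270) = -1
x' = 3*0 + 13*(-1) = -13
y' = 3*(-1) - 13*0 = -3

(-13, -3)


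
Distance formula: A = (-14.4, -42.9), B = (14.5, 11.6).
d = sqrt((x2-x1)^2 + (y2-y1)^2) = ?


dx = 14.5 + 14.4 = 28.9
dy = 11.6 + 42.9 = 54.5
d = sqrt(835.21 + 2970.25) = sqrt(3805.46) = 61.6884

61.6884


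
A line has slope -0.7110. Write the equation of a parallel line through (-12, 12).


Parallel lines have equal slopes.
m2 = -0.7110
b2 = 12 + 0.7110*(-12) = 3.4680

y = -0.7110x + 3.4680


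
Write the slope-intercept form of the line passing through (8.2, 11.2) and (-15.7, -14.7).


m = (-25.9)/(-23.9) = 1.0837
b = y1 - m*x1 = 11.2 - (-25.9*8.2)/(-23.9) = 11.2 - 8.8862 = 2.3138

y = 1.0837x + 2.3138


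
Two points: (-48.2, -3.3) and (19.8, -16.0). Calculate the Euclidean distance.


dx = 19.8 + 48.2 = 68.0
dy = -16.0 + 3.3 = -12.7
d = sqrt(4624.0 + 161.29) = sqrt(4785.29) = 69.1758

69.1758


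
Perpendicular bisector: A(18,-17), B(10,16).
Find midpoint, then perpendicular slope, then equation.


Midpoint = (14, -0.5)
Slope of AB = dy/dx = 33/(-8) = -4.1250
Perp slope = -dx/dy = 8/33 = 0.2424
b = My - (perp slope)*Mx = -0.5 + (-8*14)/33 = -0.5 - 3.3939 = -3.8939

y = 0.2424x - 3.8939


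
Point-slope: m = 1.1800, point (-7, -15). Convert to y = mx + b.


y + 15 = 1.1800(x + 7)
y = 1.1800x - 15 - 1.1800*(-7)
y = 1.1800x - 6.7400

y = 1.1800x - 6.7400


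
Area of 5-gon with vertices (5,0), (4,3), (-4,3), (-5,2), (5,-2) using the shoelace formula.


sum(xi*y_{i+1}) = 5*3 + 4*3 - 4*2 - 5*(-2) + 5*0 = 29
sum(yi*x_{i+1}) = 0*4 + 3*(-4) + 3*(-5) + 2*5 - 2*5 = -27
Area = |29 + 27|/2 = 56/2 = 28.0000

28.0000 sq units


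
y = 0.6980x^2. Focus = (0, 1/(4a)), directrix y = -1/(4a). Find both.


a = 0.6980
1/(4a) = 0.3582
Focus = (0, 0.3582)
Directrix: y = -0.3582

Focus = (0, 0.3582), Directrix: y = -0.3582


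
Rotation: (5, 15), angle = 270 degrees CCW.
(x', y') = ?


cos(270) = 0, sin(270) = -1
x' = 5*0 - 15*(-1) = 15
y' = 5*(-1) + 15*0 = -5

(15, -5)


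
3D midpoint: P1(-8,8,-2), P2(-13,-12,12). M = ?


Mx = (-8- 13)/2 = -10.5000
My = (8- 12)/2 = -2.0000
Mz = (-2+12)/2 = 5.0000

M = (-10.5000, -2.0000, 5.0000)


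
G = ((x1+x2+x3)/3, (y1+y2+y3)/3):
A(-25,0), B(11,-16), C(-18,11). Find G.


Gx = (-25+11- 18)/3 = -32/3 = -10.6667
Gy = (0- 16+11)/3 = -5/3 = -1.6667

G = (-10.6667, -1.6667)


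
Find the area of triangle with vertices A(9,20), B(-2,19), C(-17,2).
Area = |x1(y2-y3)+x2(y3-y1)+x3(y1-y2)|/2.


9*(19-2) = 153
-2*(2-20) = 36
-17*(20-19) = -17
sum = 172
Area = |172|/2 = 86.0000

86.0000 sq units


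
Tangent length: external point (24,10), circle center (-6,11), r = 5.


d = sqrt((24+ 6)^2 + (10-11)^2) = sqrt(900+1) = 30.0167
L = sqrt(901.0000 - 25) = sqrt(876.0000) = 29.5973

29.5973


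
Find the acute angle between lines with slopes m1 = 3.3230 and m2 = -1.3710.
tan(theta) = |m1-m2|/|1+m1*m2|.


m1-m2 = 4.694
1+m1*m2 = -3.555833
tan(theta) = |4.694/(-3.555833)| = 1.320084
theta = arctan(|4.694/(-3.555833)|) = 52.8551 degrees (acute angle)

52.8551 degrees


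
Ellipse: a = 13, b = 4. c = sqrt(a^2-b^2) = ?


c^2 = 13^2 - 4^2 = 169 - 16 = 153
c = sqrt(153) = 12.3693

c = 12.3693


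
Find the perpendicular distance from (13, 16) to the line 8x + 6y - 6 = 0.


|8*13 + 6*16 - 6| = |194| = 194
sqrt(64 + 36) = sqrt(100) = 10.0000
d = 194/sqrt(100) = 19.4000

19.4000


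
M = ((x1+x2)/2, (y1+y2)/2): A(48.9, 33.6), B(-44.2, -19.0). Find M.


Mx = (48.9 - 44.2)/2 = 4.7/2 = 2.3500
My = (33.6 - 19.0)/2 = 14.6/2 = 7.3000

(2.3500, 7.3000)


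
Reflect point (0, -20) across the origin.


Reflection rule for origin: (-x, -y)
(0, -20) -> (0, 20)

(0, 20)


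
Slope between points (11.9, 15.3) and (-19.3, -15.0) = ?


dy = -15.0 - 15.3 = -30.3
dx = -19.3 - 11.9 = -31.2
m = -30.3/(-31.2) = 0.9712

m = 0.9712


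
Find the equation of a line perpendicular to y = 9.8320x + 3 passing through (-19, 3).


Perpendicular slope = -1/m1 = -1/9.8320 = -0.1017
b2 = y0 - m2*x0 = 3 - 19/9.8320 = 3 - 1.9325 = 1.0675

y = -0.1017x + 1.0675


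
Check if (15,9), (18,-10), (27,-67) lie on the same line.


15*(-10+ 67) + 18*(-67-9) + 27*(9+ 10)
= 855 - 1368 + 513 = 0

Yes, collinear (determinant = 0)


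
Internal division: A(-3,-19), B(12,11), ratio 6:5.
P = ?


Px = (6*12 + 5*(-3))/11 = 57/11 = 5.1818
Py = (6*11 + 5*(-19))/11 = -29/11 = -2.6364

P = (5.1818, -2.6364)


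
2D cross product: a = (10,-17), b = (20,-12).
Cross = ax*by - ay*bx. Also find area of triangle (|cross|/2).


cross = 10*(-12) + 17*20 = -120 + 340 = 220
Triangle area = |220|/2 = 220/2 = 110.0000

cross = 220, triangle area = 110.0000


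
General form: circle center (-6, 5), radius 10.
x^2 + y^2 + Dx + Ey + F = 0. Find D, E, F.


(x+ 6)^2 + (y-5)^2 = 10^2
D = -2h = 12, E = -2k = -10
F = h^2+k^2-r^2 = 36+25-100 = -39

D = 12, E = -10, F = -39


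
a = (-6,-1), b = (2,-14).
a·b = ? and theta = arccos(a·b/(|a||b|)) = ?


a·b = -6*2 - 1*(-14) = -12 + 14 = 2
|a| = sqrt(36+1) = 6.0828
|b| = sqrt(4+196) = 14.1421
cos(theta) = 2/(sqrt(37)*sqrt(200)) = 2/sqrt(7400) = 0.023250
theta = arccos(2/sqrt(7400)) = 88.6678 degrees

a·b = 2, theta = 88.6678 deg


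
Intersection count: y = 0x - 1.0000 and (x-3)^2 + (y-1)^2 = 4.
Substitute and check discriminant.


Substitute y = 0x - 1.0000: (x-3)^2 + (0x- 1.0000-1)^2 = 4
Expand to Ax^2 + Bx + C = 0, where b-k = -2
A = 1+m^2 = 1
B = 2(m(b-k) - h) = 2(0*(-2) - 3) = -6
C = h^2 + (b-k)^2 - r^2 = 9 + 4 - 4 = 9
disc = B^2-4AC = 36.0000 - 36.0000 = 0
disc = 0

1 intersection point (tangent)


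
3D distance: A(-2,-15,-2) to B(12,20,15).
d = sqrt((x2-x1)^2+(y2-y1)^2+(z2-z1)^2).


dx=14, dy=35, dz=17
d = sqrt(196+1225+289) = sqrt(1710) = 41.3521

41.3521


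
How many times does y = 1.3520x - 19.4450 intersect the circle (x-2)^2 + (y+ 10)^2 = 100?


Substitute y = 1.3520x - 19.4450: (x-2)^2 + (1.3520x- 19.4450+ 10)^2 = 100
Expand to Ax^2 + Bx + C = 0, where b-k = -9.445
A = 1+m^2 = 2.827904
B = 2(m(b-k) - h) = 2(1.3520*(-9.445) - 2) = -29.53928
C = h^2 + (b-k)^2 - r^2 = 4 + 89.208025 - 100 = -6.791975
disc = B^2-4AC = 872.5691 + 76.8282 = 949.3973
disc > 0

2 intersection points


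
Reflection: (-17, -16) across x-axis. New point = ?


Reflection rule for x-axis: (x, -y)
(-17, -16) -> (-17, 16)

(-17, 16)


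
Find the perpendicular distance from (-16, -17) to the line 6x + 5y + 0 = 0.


|6*(-16) + 5*(-17) + 0| = |-181| = 181
sqrt(36 + 25) = sqrt(61) = 7.8102
d = 181/sqrt(61) = 23.1747

23.1747


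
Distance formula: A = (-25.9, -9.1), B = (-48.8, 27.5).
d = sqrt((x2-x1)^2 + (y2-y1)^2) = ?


dx = -48.8 + 25.9 = -22.9
dy = 27.5 + 9.1 = 36.6
d = sqrt(524.41 + 1339.56) = sqrt(1863.97) = 43.1737

43.1737


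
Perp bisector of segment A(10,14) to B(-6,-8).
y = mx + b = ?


Midpoint = (2, 3)
Slope of AB = dy/dx = -22/(-16) = 1.3750
Perp slope = -dx/dy = -16/22 = -0.7273
b = My - (perp slope)*Mx = 3 + (-16*2)/(-22) = 3 + 1.4545 = 4.4545

y = -0.7273x + 4.4545


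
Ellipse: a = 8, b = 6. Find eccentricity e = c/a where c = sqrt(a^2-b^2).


c = sqrt(64-36) = sqrt(28) = 5.2915
e = c/a = sqrt(28)/8 = 0.6614

e = 0.6614


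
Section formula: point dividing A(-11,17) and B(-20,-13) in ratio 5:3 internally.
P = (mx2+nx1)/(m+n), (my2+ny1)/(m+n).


Px = (5*(-20) + 3*(-11))/8 = -133/8 = -16.6250
Py = (5*(-13) + 3*17)/8 = -14/8 = -1.7500

P = (-16.6250, -1.7500)


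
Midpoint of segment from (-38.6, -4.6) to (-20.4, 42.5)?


Mx = (-38.6 - 20.4)/2 = -59.0/2 = -29.5000
My = (-4.6 + 42.5)/2 = 37.9/2 = 18.9500

(-29.5000, 18.9500)


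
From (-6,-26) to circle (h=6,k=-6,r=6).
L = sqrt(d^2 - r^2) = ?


d = sqrt((-6-6)^2 + (-26+ 6)^2) = sqrt(144+400) = 23.3238
L = sqrt(544.0000 - 36) = sqrt(508.0000) = 22.5389

22.5389


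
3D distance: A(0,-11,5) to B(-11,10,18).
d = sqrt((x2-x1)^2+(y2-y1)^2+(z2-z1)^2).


dx=-11, dy=21, dz=13
d = sqrt(121+441+169) = sqrt(731) = 27.0370

27.0370


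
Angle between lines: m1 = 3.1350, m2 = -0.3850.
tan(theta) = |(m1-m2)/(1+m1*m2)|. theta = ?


m1-m2 = 3.52
1+m1*m2 = -0.206975
tan(theta) = |3.52/(-0.206975)| = 17.006885
theta = arctan(|3.52/(-0.206975)|) = 86.6349 degrees (acute angle)

86.6349 degrees


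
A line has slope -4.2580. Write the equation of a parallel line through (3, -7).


Parallel lines have equal slopes.
m2 = -4.2580
b2 = -7 + 4.2580*3 = 5.7740

y = -4.2580x + 5.7740


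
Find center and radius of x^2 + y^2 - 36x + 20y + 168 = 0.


h = -D/2 = 36/2 = 18
k = -E/2 = -20/2 = -10
r^2 = h^2 + k^2 - F = 324 + 100 - 168 = 256
r = 16

Center (18, -10), radius = 16


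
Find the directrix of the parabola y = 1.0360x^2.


a = 1.0360
1/(4a) = 0.2413
directrix: y = -0.2413 = -0.2413

y = -0.2413


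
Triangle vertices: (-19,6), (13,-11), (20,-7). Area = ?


-19*(-11+ 7) = 76
13*(-7-6) = -169
20*(6+ 11) = 340
sum = 247
Area = |247|/2 = 123.5000

123.5000 sq units


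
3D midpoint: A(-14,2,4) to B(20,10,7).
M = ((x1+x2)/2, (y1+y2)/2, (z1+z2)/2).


Mx = (-14+20)/2 = 3.0000
My = (2+10)/2 = 6.0000
Mz = (4+7)/2 = 5.5000

M = (3.0000, 6.0000, 5.5000)


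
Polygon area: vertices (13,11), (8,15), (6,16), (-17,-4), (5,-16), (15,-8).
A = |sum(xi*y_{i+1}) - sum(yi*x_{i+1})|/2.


sum(xi*y_{i+1}) = 13*15 + 8*16 + 6*(-4) - 17*(-16) + 5*(-8) + 15*11 = 696
sum(yi*x_{i+1}) = 11*8 + 15*6 + 16*(-17) - 4*5 - 16*15 - 8*13 = -458
Area = |696 + 458|/2 = 1154/2 = 577.0000

577.0000 sq units


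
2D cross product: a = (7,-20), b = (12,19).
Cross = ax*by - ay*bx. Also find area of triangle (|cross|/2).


cross = 7*19 + 20*12 = 133 + 240 = 373
Triangle area = |373|/2 = 373/2 = 186.5000

cross = 373, triangle area = 186.5000


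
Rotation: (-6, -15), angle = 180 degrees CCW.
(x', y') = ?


cos(180) = -1, sin(180) = 0
x' = -6*(-1) + 15*0 = 6
y' = -6*0 - 15*(-1) = 15

(6, 15)


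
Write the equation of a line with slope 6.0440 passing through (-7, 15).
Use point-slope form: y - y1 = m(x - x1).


y - 15 = 6.0440(x + 7)
y = 6.0440x + 15 - 6.0440*(-7)
y = 6.0440x + 57.3080

y = 6.0440x + 57.3080


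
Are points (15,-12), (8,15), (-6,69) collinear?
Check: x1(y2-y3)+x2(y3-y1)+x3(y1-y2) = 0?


15*(15-69) + 8*(69+ 12) - 6*(-12-15)
= -810 + 648 + 162 = 0

Yes, collinear (determinant = 0)


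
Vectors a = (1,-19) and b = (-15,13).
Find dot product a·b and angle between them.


a·b = 1*(-15) - 19*13 = -15 - 247 = -262
|a| = sqrt(1+361) = 19.0263
|b| = sqrt(225+169) = 19.8494
cos(theta) = -262/(sqrt(362)*sqrt(394)) = -262/sqrt(142628) = -0.693743
theta = arccos(-262/sqrt(142628)) = 133.9272 degrees

a·b = -262, theta = 133.9272 deg


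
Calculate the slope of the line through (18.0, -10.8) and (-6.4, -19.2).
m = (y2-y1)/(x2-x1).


dy = -19.2 + 10.8 = -8.4
dx = -6.4 - 18.0 = -24.4
m = -8.4/(-24.4) = 0.3443

m = 0.3443


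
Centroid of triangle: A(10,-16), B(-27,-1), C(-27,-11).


Gx = (10- 27- 27)/3 = -44/3 = -14.6667
Gy = (-16- 1- 11)/3 = -28/3 = -9.3333

G = (-14.6667, -9.3333)


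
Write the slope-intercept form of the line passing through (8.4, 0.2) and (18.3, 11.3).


m = (11.1)/(9.9) = 1.1212
b = y1 - m*x1 = 0.2 - (11.1*8.4)/(9.9) = 0.2 - 9.4182 = -9.2182

y = 1.1212x - 9.2182


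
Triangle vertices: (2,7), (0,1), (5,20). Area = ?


2*(1-20) = -38
0*(20-7) = 0
5*(7-1) = 30
sum = -8
Area = |-8|/2 = 4.0000

4.0000 sq units


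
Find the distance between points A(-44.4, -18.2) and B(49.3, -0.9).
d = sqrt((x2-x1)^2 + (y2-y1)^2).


dx = 49.3 + 44.4 = 93.7
dy = -0.9 + 18.2 = 17.3
d = sqrt(8779.69 + 299.29) = sqrt(9078.98) = 95.2837

95.2837


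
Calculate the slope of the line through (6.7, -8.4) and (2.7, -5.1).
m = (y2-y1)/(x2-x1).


dy = -5.1 + 8.4 = 3.3
dx = 2.7 - 6.7 = -4.0
m = 3.3/(-4.0) = -0.8250

m = -0.8250


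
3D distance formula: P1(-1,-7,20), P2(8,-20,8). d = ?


dx=9, dy=-13, dz=-12
d = sqrt(81+169+144) = sqrt(394) = 19.8494

19.8494


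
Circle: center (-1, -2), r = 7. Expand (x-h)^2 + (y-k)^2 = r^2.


(x+ 1)^2 + (y+ 2)^2 = 7^2
D = -2h = 2, E = -2k = 4
F = h^2+k^2-r^2 = 1+4-49 = -44

x^2 + y^2 + 2x + 4y - 44 = 0


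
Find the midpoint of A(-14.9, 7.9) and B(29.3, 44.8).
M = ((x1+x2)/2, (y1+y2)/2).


Mx = (-14.9 + 29.3)/2 = 14.4/2 = 7.2000
My = (7.9 + 44.8)/2 = 52.7/2 = 26.3500

(7.2000, 26.3500)


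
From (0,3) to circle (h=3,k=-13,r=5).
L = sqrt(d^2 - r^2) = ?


d = sqrt((0-3)^2 + (3+ 13)^2) = sqrt(9+256) = 16.2788
L = sqrt(265.0000 - 25) = sqrt(240.0000) = 15.4919

15.4919


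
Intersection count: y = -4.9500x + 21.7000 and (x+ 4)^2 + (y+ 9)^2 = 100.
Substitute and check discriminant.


Substitute y = -4.9500x + 21.7000: (x+ 4)^2 + (-4.9500x+21.7000+ 9)^2 = 100
Expand to Ax^2 + Bx + C = 0, where b-k = 30.7
A = 1+m^2 = 25.5025
B = 2(m(b-k) - h) = 2(-4.9500*30.7 + 4) = -295.93
C = h^2 + (b-k)^2 - r^2 = 16 + 942.49 - 100 = 858.49
disc = B^2-4AC = 87574.5649 - 87574.5649 = 0
disc = 0

1 intersection point (tangent)


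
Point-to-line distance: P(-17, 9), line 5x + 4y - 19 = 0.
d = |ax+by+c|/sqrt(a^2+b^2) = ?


|5*(-17) + 4*9 - 19| = |-68| = 68
sqrt(25 + 16) = sqrt(41) = 6.4031
d = 68/sqrt(41) = 10.6198

10.6198


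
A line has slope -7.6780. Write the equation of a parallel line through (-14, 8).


Parallel lines have equal slopes.
m2 = -7.6780
b2 = 8 + 7.6780*(-14) = -99.4920

y = -7.6780x - 99.4920


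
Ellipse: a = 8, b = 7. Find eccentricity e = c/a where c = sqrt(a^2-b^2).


c = sqrt(64-49) = sqrt(15) = 3.8730
e = c/a = sqrt(15)/8 = 0.4841

e = 0.4841


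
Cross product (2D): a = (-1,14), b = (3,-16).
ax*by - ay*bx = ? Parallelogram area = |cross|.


cross = -1*(-16) - 14*3 = 16 - 42 = -26
Parallelogram area = |-26| = 26

cross = -26, parallelogram area = 26


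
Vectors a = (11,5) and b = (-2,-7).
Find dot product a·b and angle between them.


a·b = 11*(-2) + 5*(-7) = -22 - 35 = -57
|a| = sqrt(121+25) = 12.0830
|b| = sqrt(4+49) = 7.2801
cos(theta) = -57/(sqrt(146)*sqrt(53)) = -57/sqrt(7738) = -0.647978
theta = arccos(-57/sqrt(7738)) = 130.3894 degrees

a·b = -57, theta = 130.3894 deg


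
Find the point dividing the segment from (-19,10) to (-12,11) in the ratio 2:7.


Px = (2*(-12) + 7*(-19))/9 = -157/9 = -17.4444
Py = (2*11 + 7*10)/9 = 92/9 = 10.2222

P = (-17.4444, 10.2222)


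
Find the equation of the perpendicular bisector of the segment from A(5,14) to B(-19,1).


Midpoint = (-7, 7.5)
Slope of AB = dy/dx = -13/(-24) = 0.5417
Perp slope = -dx/dy = -24/13 = -1.8462
b = My - (perp slope)*Mx = 7.5 + (-24*(-7))/(-13) = 7.5 - 12.9231 = -5.4231

y = -1.8462x - 5.4231


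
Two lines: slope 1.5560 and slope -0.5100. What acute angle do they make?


m1-m2 = 2.066
1+m1*m2 = 0.20644
tan(theta) = |2.066/0.20644| = 10.007750
theta = arctan(|2.066/0.20644|) = 84.2938 degrees (acute angle)

84.2938 degrees


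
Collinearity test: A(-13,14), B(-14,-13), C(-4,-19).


-13*(-13+ 19) - 14*(-19-14) - 4*(14+ 13)
= -78 + 462 - 108 = 276

No, not collinear (determinant = 276)


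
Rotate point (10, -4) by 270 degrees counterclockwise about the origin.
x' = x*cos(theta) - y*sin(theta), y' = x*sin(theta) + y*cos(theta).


cos(270) = 0, sin(270) = -1
x' = 10*0 + 4*(-1) = -4
y' = 10*(-1) - 4*0 = -10

(-4, -10)


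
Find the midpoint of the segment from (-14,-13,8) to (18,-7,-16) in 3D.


Mx = (-14+18)/2 = 2.0000
My = (-13- 7)/2 = -10.0000
Mz = (8- 16)/2 = -4.0000

M = (2.0000, -10.0000, -4.0000)


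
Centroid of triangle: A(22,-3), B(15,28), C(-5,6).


Gx = (22+15- 5)/3 = 32/3 = 10.6667
Gy = (-3+28+6)/3 = 31/3 = 10.3333

G = (10.6667, 10.3333)


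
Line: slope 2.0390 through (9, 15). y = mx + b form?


y - 15 = 2.0390(x - 9)
y = 2.0390x + 15 - 2.0390*9
y = 2.0390x - 3.3510

y = 2.0390x - 3.3510


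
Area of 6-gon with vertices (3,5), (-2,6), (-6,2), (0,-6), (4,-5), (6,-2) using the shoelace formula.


sum(xi*y_{i+1}) = 3*6 - 2*2 - 6*(-6) + 0*(-5) + 4*(-2) + 6*5 = 72
sum(yi*x_{i+1}) = 5*(-2) + 6*(-6) + 2*0 - 6*4 - 5*6 - 2*3 = -106
Area = |72 + 106|/2 = 178/2 = 89.0000

89.0000 sq units


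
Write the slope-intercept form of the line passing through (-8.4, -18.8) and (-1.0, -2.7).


m = (16.1)/(7.4) = 2.1757
b = y1 - m*x1 = -18.8 - (16.1*(-8.4))/(7.4) = -18.8 + 18.2757 = -0.5243

y = 2.1757x - 0.5243


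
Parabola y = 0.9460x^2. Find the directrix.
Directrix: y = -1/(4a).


a = 0.9460
1/(4a) = 0.2643
directrix: y = -0.2643 = -0.2643

y = -0.2643


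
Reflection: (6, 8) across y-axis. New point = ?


Reflection rule for y-axis: (-x, y)
(6, 8) -> (-6, 8)

(-6, 8)


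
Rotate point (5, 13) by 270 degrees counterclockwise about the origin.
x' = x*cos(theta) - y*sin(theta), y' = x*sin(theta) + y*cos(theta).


cos(270) = 0, sin(270) = -1
x' = 5*0 - 13*(-1) = 13
y' = 5*(-1) + 13*0 = -5

(13, -5)


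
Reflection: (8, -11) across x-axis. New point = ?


Reflection rule for x-axis: (x, -y)
(8, -11) -> (8, 11)

(8, 11)


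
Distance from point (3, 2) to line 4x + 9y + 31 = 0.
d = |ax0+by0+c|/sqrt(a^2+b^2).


|4*3 + 9*2 + 31| = |61| = 61
sqrt(16 + 81) = sqrt(97) = 9.8489
d = 61/sqrt(97) = 6.1936

6.1936


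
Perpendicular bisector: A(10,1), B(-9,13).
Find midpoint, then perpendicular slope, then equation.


Midpoint = (0.5, 7)
Slope of AB = dy/dx = 12/(-19) = -0.6316
Perp slope = -dx/dy = 19/12 = 1.5833
b = My - (perp slope)*Mx = 7 + (-19*0.5)/12 = 7 - 0.7917 = 6.2083

y = 1.5833x + 6.2083


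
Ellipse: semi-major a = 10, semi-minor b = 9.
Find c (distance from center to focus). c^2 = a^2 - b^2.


c^2 = 10^2 - 9^2 = 100 - 81 = 19
c = sqrt(19) = 4.3589

c = 4.3589


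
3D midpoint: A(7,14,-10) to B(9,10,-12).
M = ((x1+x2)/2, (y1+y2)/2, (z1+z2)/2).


Mx = (7+9)/2 = 8.0000
My = (14+10)/2 = 12.0000
Mz = (-10- 12)/2 = -11.0000

M = (8.0000, 12.0000, -11.0000)


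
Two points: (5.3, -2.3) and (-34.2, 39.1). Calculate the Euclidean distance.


dx = -34.2 - 5.3 = -39.5
dy = 39.1 + 2.3 = 41.4
d = sqrt(1560.25 + 1713.96) = sqrt(3274.21) = 57.2207

57.2207


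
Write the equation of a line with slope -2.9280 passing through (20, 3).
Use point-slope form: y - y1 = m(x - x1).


y - 3 = -2.9280(x - 20)
y = -2.9280x + 3 + 2.9280*20
y = -2.9280x + 61.5600

y = -2.9280x + 61.5600


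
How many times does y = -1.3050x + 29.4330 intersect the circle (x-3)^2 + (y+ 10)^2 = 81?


Substitute y = -1.3050x + 29.4330: (x-3)^2 + (-1.3050x+29.4330+ 10)^2 = 81
Expand to Ax^2 + Bx + C = 0, where b-k = 39.433
A = 1+m^2 = 2.703025
B = 2(m(b-k) - h) = 2(-1.3050*39.433 - 3) = -108.92013
C = h^2 + (b-k)^2 - r^2 = 9 + 1554.961489 - 81 = 1482.961489
disc = B^2-4AC = 11863.5947 - 16033.9279 = -4170.3332
disc < 0

0 intersection points


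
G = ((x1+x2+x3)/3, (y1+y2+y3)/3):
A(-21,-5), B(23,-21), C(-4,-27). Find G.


Gx = (-21+23- 4)/3 = -2/3 = -0.6667
Gy = (-5- 21- 27)/3 = -53/3 = -17.6667

G = (-0.6667, -17.6667)


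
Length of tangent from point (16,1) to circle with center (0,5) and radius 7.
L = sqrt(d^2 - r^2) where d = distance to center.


d = sqrt((16-0)^2 + (1-5)^2) = sqrt(256+16) = 16.4924
L = sqrt(272.0000 - 49) = sqrt(223.0000) = 14.9332

14.9332


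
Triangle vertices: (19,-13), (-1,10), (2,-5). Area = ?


19*(10+ 5) = 285
-1*(-5+ 13) = -8
2*(-13-10) = -46
sum = 231
Area = |231|/2 = 115.5000

115.5000 sq units


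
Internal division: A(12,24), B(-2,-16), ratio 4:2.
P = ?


Px = (4*(-2) + 2*12)/6 = 16/6 = 2.6667
Py = (4*(-16) + 2*24)/6 = -16/6 = -2.6667

P = (2.6667, -2.6667)


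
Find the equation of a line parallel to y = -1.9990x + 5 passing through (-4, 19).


Parallel lines have equal slopes.
m2 = -1.9990
b2 = 19 + 1.9990*(-4) = 11.0040

y = -1.9990x + 11.0040


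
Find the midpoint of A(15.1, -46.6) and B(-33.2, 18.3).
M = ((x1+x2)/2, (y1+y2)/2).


Mx = (15.1 - 33.2)/2 = -18.1/2 = -9.0500
My = (-46.6 + 18.3)/2 = -28.3/2 = -14.1500

(-9.0500, -14.1500)


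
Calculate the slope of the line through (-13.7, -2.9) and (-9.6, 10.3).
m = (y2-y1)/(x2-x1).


dy = 10.3 + 2.9 = 13.2
dx = -9.6 + 13.7 = 4.1
m = 13.2/4.1 = 3.2195

m = 3.2195


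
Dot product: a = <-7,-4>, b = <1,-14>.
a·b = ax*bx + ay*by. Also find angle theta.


a·b = -7*1 - 4*(-14) = -7 + 56 = 49
|a| = sqrt(49+16) = 8.0623
|b| = sqrt(1+196) = 14.0357
cos(theta) = 49/(sqrt(65)*sqrt(197)) = 49/sqrt(12805) = 0.433018
theta = arccos(49/sqrt(12805)) = 64.3407 degrees

a·b = 49, theta = 64.3407 deg


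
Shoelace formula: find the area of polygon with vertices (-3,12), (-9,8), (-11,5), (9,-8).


sum(xi*y_{i+1}) = -3*8 - 9*5 - 11*(-8) + 9*12 = 127
sum(yi*x_{i+1}) = 12*(-9) + 8*(-11) + 5*9 - 8*(-3) = -127
Area = |127 + 127|/2 = 254/2 = 127.0000

127.0000 sq units


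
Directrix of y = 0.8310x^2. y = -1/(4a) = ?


a = 0.8310
1/(4a) = 0.3008
directrix: y = -0.3008 = -0.3008

y = -0.3008


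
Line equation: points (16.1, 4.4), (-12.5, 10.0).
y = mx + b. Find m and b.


m = (5.6)/(-28.6) = -0.1958
b = y1 - m*x1 = 4.4 - (5.6*16.1)/(-28.6) = 4.4 + 3.1524 = 7.5524

y = -0.1958x + 7.5524


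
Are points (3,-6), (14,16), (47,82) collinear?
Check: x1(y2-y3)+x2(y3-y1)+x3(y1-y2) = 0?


3*(16-82) + 14*(82+ 6) + 47*(-6-16)
= -198 + 1232 - 1034 = 0

Yes, collinear (determinant = 0)


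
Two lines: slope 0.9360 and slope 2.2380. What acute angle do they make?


m1-m2 = -1.302
1+m1*m2 = 3.094768
tan(theta) = |-1.302/3.094768| = 0.420710
theta = arctan(|-1.302/3.094768|) = 22.8170 degrees (acute angle)

22.8170 degrees


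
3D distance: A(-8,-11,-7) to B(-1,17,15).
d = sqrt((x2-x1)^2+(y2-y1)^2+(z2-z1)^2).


dx=7, dy=28, dz=22
d = sqrt(49+784+484) = sqrt(1317) = 36.2905

36.2905


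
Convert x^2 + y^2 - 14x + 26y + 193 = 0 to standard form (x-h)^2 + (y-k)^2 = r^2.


h = -D/2 = 14/2 = 7
k = -E/2 = -26/2 = -13
r^2 = h^2 + k^2 - F = 49 + 169 - 193 = 25
r = 5

Center (7, -13), radius = 5


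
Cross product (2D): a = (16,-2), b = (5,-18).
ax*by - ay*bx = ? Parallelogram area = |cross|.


cross = 16*(-18) + 2*5 = -288 + 10 = -278
Parallelogram area = |-278| = 278

cross = -278, parallelogram area = 278


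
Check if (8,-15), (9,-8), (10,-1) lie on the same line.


8*(-8+ 1) + 9*(-1+ 15) + 10*(-15+ 8)
= -56 + 126 - 70 = 0

Yes, collinear (determinant = 0)


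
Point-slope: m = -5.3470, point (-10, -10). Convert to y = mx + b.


y + 10 = -5.3470(x + 10)
y = -5.3470x - 10 + 5.3470*(-10)
y = -5.3470x - 63.4700

y = -5.3470x - 63.4700


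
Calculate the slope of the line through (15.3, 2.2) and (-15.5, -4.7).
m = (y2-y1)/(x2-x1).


dy = -4.7 - 2.2 = -6.9
dx = -15.5 - 15.3 = -30.8
m = -6.9/(-30.8) = 0.2240

m = 0.2240


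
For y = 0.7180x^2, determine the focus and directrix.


a = 0.7180
1/(4a) = 0.3482
Focus = (0, 0.3482)
Directrix: y = -0.3482

Focus = (0, 0.3482), Directrix: y = -0.3482


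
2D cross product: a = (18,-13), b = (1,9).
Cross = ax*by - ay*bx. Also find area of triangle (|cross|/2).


cross = 18*9 + 13*1 = 162 + 13 = 175
Triangle area = |175|/2 = 175/2 = 87.5000

cross = 175, triangle area = 87.5000


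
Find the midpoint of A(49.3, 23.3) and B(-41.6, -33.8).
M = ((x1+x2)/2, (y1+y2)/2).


Mx = (49.3 - 41.6)/2 = 7.7/2 = 3.8500
My = (23.3 - 33.8)/2 = -10.5/2 = -5.2500

(3.8500, -5.2500)


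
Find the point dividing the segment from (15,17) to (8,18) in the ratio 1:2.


Px = (1*8 + 2*15)/3 = 38/3 = 12.6667
Py = (1*18 + 2*17)/3 = 52/3 = 17.3333

P = (12.6667, 17.3333)


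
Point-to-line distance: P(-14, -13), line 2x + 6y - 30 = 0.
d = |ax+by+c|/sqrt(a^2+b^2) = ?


|2*(-14) + 6*(-13) - 30| = |-136| = 136
sqrt(4 + 36) = sqrt(40) = 6.3246
d = 136/sqrt(40) = 21.5035

21.5035


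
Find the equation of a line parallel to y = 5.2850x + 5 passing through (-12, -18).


Parallel lines have equal slopes.
m2 = 5.2850
b2 = -18 - 5.2850*(-12) = 45.4200

y = 5.2850x + 45.4200


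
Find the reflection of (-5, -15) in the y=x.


Reflection rule for y=x: (y, x)
(-5, -15) -> (-15, -5)

(-15, -5)


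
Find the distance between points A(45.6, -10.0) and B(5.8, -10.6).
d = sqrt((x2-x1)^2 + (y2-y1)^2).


dx = 5.8 - 45.6 = -39.8
dy = -10.6 + 10.0 = -0.6
d = sqrt(1584.04 + 0.36) = sqrt(1584.4) = 39.8045

39.8045


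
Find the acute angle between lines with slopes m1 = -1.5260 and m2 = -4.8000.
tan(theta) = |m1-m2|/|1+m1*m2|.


m1-m2 = 3.274
1+m1*m2 = 8.3248
tan(theta) = |3.274/8.3248| = 0.393283
theta = arctan(|3.274/8.3248|) = 21.4689 degrees (acute angle)

21.4689 degrees


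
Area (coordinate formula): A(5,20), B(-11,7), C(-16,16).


5*(7-16) = -45
-11*(16-20) = 44
-16*(20-7) = -208
sum = -209
Area = |-209|/2 = 104.5000

104.5000 sq units


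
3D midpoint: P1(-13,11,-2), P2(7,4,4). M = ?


Mx = (-13+7)/2 = -3.0000
My = (11+4)/2 = 7.5000
Mz = (-2+4)/2 = 1.0000

M = (-3.0000, 7.5000, 1.0000)


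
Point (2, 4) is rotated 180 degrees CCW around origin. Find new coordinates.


cos(180) = -1, sin(180) = 0
x' = 2*(-1) - 4*0 = -2
y' = 2*0 + 4*(-1) = -4

(-2, -4)


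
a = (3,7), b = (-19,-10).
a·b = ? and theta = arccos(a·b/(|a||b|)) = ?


a·b = 3*(-19) + 7*(-10) = -57 - 70 = -127
|a| = sqrt(9+49) = 7.6158
|b| = sqrt(361+100) = 21.4709
cos(theta) = -127/(sqrt(58)*sqrt(461)) = -127/sqrt(26738) = -0.776675
theta = arccos(-127/sqrt(26738)) = 140.9571 degrees

a·b = -127, theta = 140.9571 deg


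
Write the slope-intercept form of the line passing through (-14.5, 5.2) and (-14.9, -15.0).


m = (-20.2)/(-0.4) = 50.5000
b = y1 - m*x1 = 5.2 - (-20.2*(-14.5))/(-0.4) = 5.2 + 732.2500 = 737.4500

y = 50.5000x + 737.4500


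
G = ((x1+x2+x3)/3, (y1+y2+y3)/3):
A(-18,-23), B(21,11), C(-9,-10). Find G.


Gx = (-18+21- 9)/3 = -6/3 = -2.0000
Gy = (-23+11- 10)/3 = -22/3 = -7.3333

G = (-2.0000, -7.3333)


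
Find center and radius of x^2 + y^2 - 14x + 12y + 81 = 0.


h = -D/2 = 14/2 = 7
k = -E/2 = -12/2 = -6
r^2 = h^2 + k^2 - F = 49 + 36 - 81 = 4
r = 2

Center (7, -6), radius = 2


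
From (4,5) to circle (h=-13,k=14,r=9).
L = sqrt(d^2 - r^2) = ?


d = sqrt((4+ 13)^2 + (5-14)^2) = sqrt(289+81) = 19.2354
L = sqrt(370.0000 - 81) = sqrt(289.0000) = 17.0000

17.0000


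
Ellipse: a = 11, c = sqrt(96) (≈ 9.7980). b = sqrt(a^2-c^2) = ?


b^2 = 11^2 - (sqrt(96))^2 = 121 - 96 = 25
b = sqrt(25) = 5

b = 5


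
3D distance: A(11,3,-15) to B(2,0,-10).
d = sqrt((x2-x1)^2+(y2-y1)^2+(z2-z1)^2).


dx=-9, dy=-3, dz=5
d = sqrt(81+9+25) = sqrt(115) = 10.7238

10.7238


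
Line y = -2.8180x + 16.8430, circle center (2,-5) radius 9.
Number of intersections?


Substitute y = -2.8180x + 16.8430: (x-2)^2 + (-2.8180x+16.8430+ 5)^2 = 81
Expand to Ax^2 + Bx + C = 0, where b-k = 21.843
A = 1+m^2 = 8.941124
B = 2(m(b-k) - h) = 2(-2.8180*21.843 - 2) = -127.107148
C = h^2 + (b-k)^2 - r^2 = 4 + 477.116649 - 81 = 400.116649
disc = B^2-4AC = 16156.2271 - 14309.9703 = 1846.2568
disc > 0

2 intersection points


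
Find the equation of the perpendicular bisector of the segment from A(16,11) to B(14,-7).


Midpoint = (15, 2)
Slope of AB = dy/dx = -18/(-2) = 9.0000
Perp slope = -dx/dy = -2/18 = -0.1111
b = My - (perp slope)*Mx = 2 + (-2*15)/(-18) = 2 + 1.6667 = 3.6667

y = -0.1111x + 3.6667


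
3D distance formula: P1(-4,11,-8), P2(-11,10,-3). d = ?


dx=-7, dy=-1, dz=5
d = sqrt(49+1+25) = sqrt(75) = 8.6603

8.6603


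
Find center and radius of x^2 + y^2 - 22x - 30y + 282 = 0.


h = -D/2 = 22/2 = 11
k = -E/2 = 30/2 = 15
r^2 = h^2 + k^2 - F = 121 + 225 - 282 = 64
r = 8

Center (11, 15), radius = 8


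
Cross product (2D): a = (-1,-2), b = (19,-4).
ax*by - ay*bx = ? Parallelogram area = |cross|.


cross = -1*(-4) + 2*19 = 4 + 38 = 42
Parallelogram area = |42| = 42

cross = 42, parallelogram area = 42


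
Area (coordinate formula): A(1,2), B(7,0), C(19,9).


1*(0-9) = -9
7*(9-2) = 49
19*(2-0) = 38
sum = 78
Area = |78|/2 = 39.0000

39.0000 sq units


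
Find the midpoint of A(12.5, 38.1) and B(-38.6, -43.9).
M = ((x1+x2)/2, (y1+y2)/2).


Mx = (12.5 - 38.6)/2 = -26.1/2 = -13.0500
My = (38.1 - 43.9)/2 = -5.8/2 = -2.9000

(-13.0500, -2.9000)


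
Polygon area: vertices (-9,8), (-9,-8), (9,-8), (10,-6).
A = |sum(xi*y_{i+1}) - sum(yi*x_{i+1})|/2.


sum(xi*y_{i+1}) = -9*(-8) - 9*(-8) + 9*(-6) + 10*8 = 170
sum(yi*x_{i+1}) = 8*(-9) - 8*9 - 8*10 - 6*(-9) = -170
Area = |170 + 170|/2 = 340/2 = 170.0000

170.0000 sq units


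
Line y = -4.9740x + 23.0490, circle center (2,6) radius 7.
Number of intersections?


Substitute y = -4.9740x + 23.0490: (x-2)^2 + (-4.9740x+23.0490-6)^2 = 49
Expand to Ax^2 + Bx + C = 0, where b-k = 17.049
A = 1+m^2 = 25.740676
B = 2(m(b-k) - h) = 2(-4.9740*17.049 - 2) = -173.603452
C = h^2 + (b-k)^2 - r^2 = 4 + 290.668401 - 49 = 245.668401
disc = B^2-4AC = 30138.1585 - 25294.6829 = 4843.4756
disc > 0

2 intersection points


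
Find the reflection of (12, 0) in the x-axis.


Reflection rule for x-axis: (x, -y)
(12, 0) -> (12, 0)

(12, 0)


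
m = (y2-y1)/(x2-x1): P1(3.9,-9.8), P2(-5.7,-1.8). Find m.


dy = -1.8 + 9.8 = 8.0
dx = -5.7 - 3.9 = -9.6
m = 8.0/(-9.6) = -0.8333

m = -0.8333


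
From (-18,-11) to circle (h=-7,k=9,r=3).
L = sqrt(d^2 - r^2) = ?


d = sqrt((-18+ 7)^2 + (-11-9)^2) = sqrt(121+400) = 22.8254
L = sqrt(521.0000 - 9) = sqrt(512.0000) = 22.6274

22.6274


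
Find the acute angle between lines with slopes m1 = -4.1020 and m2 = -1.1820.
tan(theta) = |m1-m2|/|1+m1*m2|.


m1-m2 = -2.92
1+m1*m2 = 5.848564
tan(theta) = |-2.92/5.848564| = 0.499268
theta = arctan(|-2.92/5.848564|) = 26.5315 degrees (acute angle)

26.5315 degrees


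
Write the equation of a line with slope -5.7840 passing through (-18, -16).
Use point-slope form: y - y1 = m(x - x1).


y + 16 = -5.7840(x + 18)
y = -5.7840x - 16 + 5.7840*(-18)
y = -5.7840x - 120.1120

y = -5.7840x - 120.1120


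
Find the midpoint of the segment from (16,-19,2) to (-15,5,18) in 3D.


Mx = (16- 15)/2 = 0.5000
My = (-19+5)/2 = -7.0000
Mz = (2+18)/2 = 10.0000

M = (0.5000, -7.0000, 10.0000)


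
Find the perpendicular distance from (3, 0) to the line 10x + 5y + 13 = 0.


|10*3 + 5*0 + 13| = |43| = 43
sqrt(100 + 25) = sqrt(125) = 11.1803
d = 43/sqrt(125) = 3.8460

3.8460


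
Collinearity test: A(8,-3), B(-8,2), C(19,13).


8*(2-13) - 8*(13+ 3) + 19*(-3-2)
= -88 - 128 - 95 = -311

No, not collinear (determinant = -311)


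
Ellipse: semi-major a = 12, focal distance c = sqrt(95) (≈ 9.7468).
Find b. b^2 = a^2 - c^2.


b^2 = 12^2 - (sqrt(95))^2 = 144 - 95 = 49
b = sqrt(49) = 7

b = 7


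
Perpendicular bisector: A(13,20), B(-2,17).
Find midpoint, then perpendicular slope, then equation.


Midpoint = (5.5, 18.5)
Slope of AB = dy/dx = -3/(-15) = 0.2000
Perp slope = -dx/dy = -15/3 = -5.0000
b = My - (perp slope)*Mx = 18.5 + (-15*5.5)/(-3) = 18.5 + 27.5000 = 46.0000

y = -5.0000x + 46.0000


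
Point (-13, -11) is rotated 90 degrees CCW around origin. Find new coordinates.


cos(90) = 0, sin(90) = 1
x' = -13*0 + 11*1 = 11
y' = -13*1 - 11*0 = -13

(11, -13)


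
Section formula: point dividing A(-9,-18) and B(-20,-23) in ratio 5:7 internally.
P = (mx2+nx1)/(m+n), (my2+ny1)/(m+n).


Px = (5*(-20) + 7*(-9))/12 = -163/12 = -13.5833
Py = (5*(-23) + 7*(-18))/12 = -241/12 = -20.0833

P = (-13.5833, -20.0833)


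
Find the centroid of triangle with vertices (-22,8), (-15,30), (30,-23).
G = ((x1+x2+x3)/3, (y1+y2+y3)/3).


Gx = (-22- 15+30)/3 = -7/3 = -2.3333
Gy = (8+30- 23)/3 = 15/3 = 5.0000

G = (-2.3333, 5.0000)


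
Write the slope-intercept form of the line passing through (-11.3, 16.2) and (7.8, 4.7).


m = (-11.5)/(19.1) = -0.6021
b = y1 - m*x1 = 16.2 - (-11.5*(-11.3))/(19.1) = 16.2 - 6.8037 = 9.3963

y = -0.6021x + 9.3963


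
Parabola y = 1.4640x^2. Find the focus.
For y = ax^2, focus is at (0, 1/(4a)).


a = 1.4640
4a = 5.8560
focus = (0, 1/5.8560) = (0, 0.1708)

Focus = (0, 0.1708)


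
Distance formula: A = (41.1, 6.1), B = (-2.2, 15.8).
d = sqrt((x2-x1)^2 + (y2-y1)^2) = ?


dx = -2.2 - 41.1 = -43.3
dy = 15.8 - 6.1 = 9.7
d = sqrt(1874.89 + 94.09) = sqrt(1968.98) = 44.3732

44.3732
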